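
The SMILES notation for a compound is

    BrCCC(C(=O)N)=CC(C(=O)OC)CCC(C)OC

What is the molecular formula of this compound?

C13H22BrNO4

Walk through each heavy atom and fill implicit hydrogens from standard valence (C 4, N 3, O 2, S 2, halogen 1):
  atom 1: Br (halogen, monovalent) → 0 H
  atom 2: C, bond orders sum to 2 (valence 4) → 2 H
  atom 3: C, bond orders sum to 2 (valence 4) → 2 H
  atom 4: C, bond orders sum to 4 (valence 4) → 0 H
  atom 5: C, bond orders sum to 4 (valence 4) → 0 H
  atom 6: O, bond orders sum to 2 (valence 2) → 0 H
  atom 7: N, bond orders sum to 1 (valence 3) → 2 H
  atom 8: C, bond orders sum to 3 (valence 4) → 1 H
  atom 9: C, bond orders sum to 3 (valence 4) → 1 H
  atom 10: C, bond orders sum to 4 (valence 4) → 0 H
  atom 11: O, bond orders sum to 2 (valence 2) → 0 H
  atom 12: O, bond orders sum to 2 (valence 2) → 0 H
  atom 13: C, bond orders sum to 1 (valence 4) → 3 H
  atom 14: C, bond orders sum to 2 (valence 4) → 2 H
  atom 15: C, bond orders sum to 2 (valence 4) → 2 H
  atom 16: C, bond orders sum to 3 (valence 4) → 1 H
  atom 17: C, bond orders sum to 1 (valence 4) → 3 H
  atom 18: O, bond orders sum to 2 (valence 2) → 0 H
  atom 19: C, bond orders sum to 1 (valence 4) → 3 H
Totals → C:13, H:22, Br:1, N:1, O:4.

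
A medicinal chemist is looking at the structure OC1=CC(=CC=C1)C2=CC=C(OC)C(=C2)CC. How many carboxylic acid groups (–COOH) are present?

0

Scan the SMILES for the carboxylic acid motif — none present.
Groups that are present: 1 ether, 1 hydroxyl.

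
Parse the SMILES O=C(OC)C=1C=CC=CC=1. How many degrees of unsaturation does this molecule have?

5

Molecular formula: C8H8O2.
DoU = (2C + 2 + N − H − X) / 2, where X is the halogen count and O/S are ignored.
    = (2·8 + 2 + 0 − 8 − 0) / 2 = 10 / 2 = 5.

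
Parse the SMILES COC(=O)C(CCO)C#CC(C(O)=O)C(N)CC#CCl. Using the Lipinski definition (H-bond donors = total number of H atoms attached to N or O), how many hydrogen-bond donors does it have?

4

Donors: find every N or O and count the H atoms it carries.
  atom 2 (O): bond orders sum to 2 → 0 H
  atom 4 (O): bond orders sum to 2 → 0 H
  atom 8 (O): bond orders sum to 1 → 1 H
  atom 13 (O): bond orders sum to 1 → 1 H
  atom 14 (O): bond orders sum to 2 → 0 H
  atom 16 (N): bond orders sum to 1 → 2 H
Lipinski HBD = 4.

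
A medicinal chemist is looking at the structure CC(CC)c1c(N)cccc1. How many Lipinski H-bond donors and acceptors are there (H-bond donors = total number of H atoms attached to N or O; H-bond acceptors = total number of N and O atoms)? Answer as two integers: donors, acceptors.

Donors: find every N or O and count the H atoms it carries.
  atom 7 (N): bond orders sum to 1 → 2 H
Lipinski HBD = 2.
Acceptors: N atoms = 1, O atoms = 0 → HBA = 1.

2, 1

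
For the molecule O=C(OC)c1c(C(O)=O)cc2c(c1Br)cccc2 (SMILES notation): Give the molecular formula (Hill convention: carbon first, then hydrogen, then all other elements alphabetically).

Walk through each heavy atom and fill implicit hydrogens from standard valence (C 4, N 3, O 2, S 2, halogen 1); for lowercase aromatic atoms, an aromatic c carries 1 H when it has two neighbours and 0 H with three, and aromatic n carries 0 H:
  atom 1: O, bond orders sum to 2 (valence 2) → 0 H
  atom 2: C, bond orders sum to 4 (valence 4) → 0 H
  atom 3: O, bond orders sum to 2 (valence 2) → 0 H
  atom 4: C, bond orders sum to 1 (valence 4) → 3 H
  atom 5: aromatic c, 3 neighbours → 0 H
  atom 6: aromatic c, 3 neighbours → 0 H
  atom 7: C, bond orders sum to 4 (valence 4) → 0 H
  atom 8: O, bond orders sum to 1 (valence 2) → 1 H
  atom 9: O, bond orders sum to 2 (valence 2) → 0 H
  atom 10: aromatic c, 2 neighbours → 1 H
  atom 11: aromatic c, 3 neighbours → 0 H
  atom 12: aromatic c, 3 neighbours → 0 H
  atom 13: aromatic c, 3 neighbours → 0 H
  atom 14: Br (halogen, monovalent) → 0 H
  atom 15: aromatic c, 2 neighbours → 1 H
  atom 16: aromatic c, 2 neighbours → 1 H
  atom 17: aromatic c, 2 neighbours → 1 H
  atom 18: aromatic c, 2 neighbours → 1 H
Totals → C:13, H:9, Br:1, O:4.
In Hill order: C13H9BrO4.

C13H9BrO4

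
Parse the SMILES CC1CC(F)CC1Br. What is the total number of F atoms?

Scan the SMILES for F atoms (remember two-letter symbols like Cl and Br are single atoms).
Fluorine count: 1.

1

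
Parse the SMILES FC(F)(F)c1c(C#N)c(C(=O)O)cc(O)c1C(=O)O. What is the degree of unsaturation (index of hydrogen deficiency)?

Molecular formula: C10H4F3NO5.
DoU = (2C + 2 + N − H − X) / 2, where X is the halogen count and O/S are ignored.
    = (2·10 + 2 + 1 − 4 − 3) / 2 = 16 / 2 = 8.

8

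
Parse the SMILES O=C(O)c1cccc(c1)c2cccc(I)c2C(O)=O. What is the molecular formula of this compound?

Walk through each heavy atom and fill implicit hydrogens from standard valence (C 4, N 3, O 2, S 2, halogen 1); for lowercase aromatic atoms, an aromatic c carries 1 H when it has two neighbours and 0 H with three, and aromatic n carries 0 H:
  atom 1: O, bond orders sum to 2 (valence 2) → 0 H
  atom 2: C, bond orders sum to 4 (valence 4) → 0 H
  atom 3: O, bond orders sum to 1 (valence 2) → 1 H
  atom 4: aromatic c, 3 neighbours → 0 H
  atom 5: aromatic c, 2 neighbours → 1 H
  atom 6: aromatic c, 2 neighbours → 1 H
  atom 7: aromatic c, 2 neighbours → 1 H
  atom 8: aromatic c, 3 neighbours → 0 H
  atom 9: aromatic c, 2 neighbours → 1 H
  atom 10: aromatic c, 3 neighbours → 0 H
  atom 11: aromatic c, 2 neighbours → 1 H
  atom 12: aromatic c, 2 neighbours → 1 H
  atom 13: aromatic c, 2 neighbours → 1 H
  atom 14: aromatic c, 3 neighbours → 0 H
  atom 15: I (halogen, monovalent) → 0 H
  atom 16: aromatic c, 3 neighbours → 0 H
  atom 17: C, bond orders sum to 4 (valence 4) → 0 H
  atom 18: O, bond orders sum to 1 (valence 2) → 1 H
  atom 19: O, bond orders sum to 2 (valence 2) → 0 H
Totals → C:14, H:9, I:1, O:4.
In Hill order: C14H9IO4.

C14H9IO4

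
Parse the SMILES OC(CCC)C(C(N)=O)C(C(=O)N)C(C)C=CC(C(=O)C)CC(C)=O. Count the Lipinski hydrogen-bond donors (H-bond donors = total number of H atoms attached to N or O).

5

Donors: find every N or O and count the H atoms it carries.
  atom 1 (O): bond orders sum to 1 → 1 H
  atom 8 (N): bond orders sum to 1 → 2 H
  atom 9 (O): bond orders sum to 2 → 0 H
  atom 12 (O): bond orders sum to 2 → 0 H
  atom 13 (N): bond orders sum to 1 → 2 H
  atom 20 (O): bond orders sum to 2 → 0 H
  atom 25 (O): bond orders sum to 2 → 0 H
Lipinski HBD = 5.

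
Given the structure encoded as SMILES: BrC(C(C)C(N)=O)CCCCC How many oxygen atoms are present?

Scan the SMILES for O atoms (remember two-letter symbols like Cl and Br are single atoms).
Oxygen count: 1.

1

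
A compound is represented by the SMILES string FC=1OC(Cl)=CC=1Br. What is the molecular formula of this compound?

C4HBrClFO

Walk through each heavy atom and fill implicit hydrogens from standard valence (C 4, N 3, O 2, S 2, halogen 1):
  atom 1: F (halogen, monovalent) → 0 H
  atom 2: C, bond orders sum to 4 (valence 4) → 0 H
  atom 3: O, bond orders sum to 2 (valence 2) → 0 H
  atom 4: C, bond orders sum to 4 (valence 4) → 0 H
  atom 5: Cl (halogen, monovalent) → 0 H
  atom 6: C, bond orders sum to 3 (valence 4) → 1 H
  atom 7: C, bond orders sum to 4 (valence 4) → 0 H
  atom 8: Br (halogen, monovalent) → 0 H
Totals → C:4, H:1, Br:1, Cl:1, F:1, O:1.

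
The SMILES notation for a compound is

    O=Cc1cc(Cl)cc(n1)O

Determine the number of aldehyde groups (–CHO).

1

The aldehyde motif appears at heavy-atom position 2 in the SMILES.
Other groups present: 1 hydroxyl.
Aldehyde count: 1.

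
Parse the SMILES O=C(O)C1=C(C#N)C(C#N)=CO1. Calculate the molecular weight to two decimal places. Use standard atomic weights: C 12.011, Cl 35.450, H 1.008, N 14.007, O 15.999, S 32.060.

162.10 g/mol

First, the molecular formula is C7H2N2O3 (counting implicit H from valence).
  C: 7 × 12.011 = 84.077
  H: 2 × 1.008 = 2.016
  N: 2 × 14.007 = 28.014
  O: 3 × 15.999 = 47.997
Sum: 7×12.011 + 2×1.008 + 2×14.007 + 3×15.999 = 162.104 → 162.10 g/mol.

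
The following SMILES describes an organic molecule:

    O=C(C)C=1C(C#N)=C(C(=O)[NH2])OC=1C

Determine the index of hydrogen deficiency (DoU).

Degree of unsaturation = (number of rings) + (number of π bonds).
Ring closures in the SMILES: 1.
π bonds: 4 double bonds (each 1 DoU), 1 triple bond (each 2 DoU) → 6 DoU from unsaturation.
Total DoU = 1 + 6 = 7.

7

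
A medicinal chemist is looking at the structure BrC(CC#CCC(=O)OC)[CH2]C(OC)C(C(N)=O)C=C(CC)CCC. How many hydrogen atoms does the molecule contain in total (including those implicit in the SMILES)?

Walk through each heavy atom and fill implicit hydrogens from standard valence (C 4, N 3, O 2, S 2, halogen 1):
  atom 1: Br (halogen, monovalent) → 0 H
  atom 2: C, bond orders sum to 3 (valence 4) → 1 H
  atom 3: C, bond orders sum to 2 (valence 4) → 2 H
  atom 4: C, bond orders sum to 4 (valence 4) → 0 H
  atom 5: C, bond orders sum to 4 (valence 4) → 0 H
  atom 6: C, bond orders sum to 2 (valence 4) → 2 H
  atom 7: C, bond orders sum to 4 (valence 4) → 0 H
  atom 8: O, bond orders sum to 2 (valence 2) → 0 H
  atom 9: O, bond orders sum to 2 (valence 2) → 0 H
  atom 10: C, bond orders sum to 1 (valence 4) → 3 H
  atom 11: C with explicit H count 2
  atom 12: C, bond orders sum to 3 (valence 4) → 1 H
  atom 13: O, bond orders sum to 2 (valence 2) → 0 H
  atom 14: C, bond orders sum to 1 (valence 4) → 3 H
  atom 15: C, bond orders sum to 3 (valence 4) → 1 H
  atom 16: C, bond orders sum to 4 (valence 4) → 0 H
  atom 17: N, bond orders sum to 1 (valence 3) → 2 H
  atom 18: O, bond orders sum to 2 (valence 2) → 0 H
  atom 19: C, bond orders sum to 3 (valence 4) → 1 H
  atom 20: C, bond orders sum to 4 (valence 4) → 0 H
  atom 21: C, bond orders sum to 2 (valence 4) → 2 H
  atom 22: C, bond orders sum to 1 (valence 4) → 3 H
  atom 23: C, bond orders sum to 2 (valence 4) → 2 H
  atom 24: C, bond orders sum to 2 (valence 4) → 2 H
  atom 25: C, bond orders sum to 1 (valence 4) → 3 H
Total hydrogens: 30.

30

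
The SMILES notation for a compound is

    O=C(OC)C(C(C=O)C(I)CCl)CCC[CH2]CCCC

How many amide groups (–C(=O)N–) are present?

Scan the SMILES for the amide motif — none present.
Groups that are present: 1 aldehyde, 1 ester.

0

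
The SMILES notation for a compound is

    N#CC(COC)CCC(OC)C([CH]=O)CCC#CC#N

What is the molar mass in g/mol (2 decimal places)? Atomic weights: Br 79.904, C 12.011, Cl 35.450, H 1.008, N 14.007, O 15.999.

First, the molecular formula is C15H20N2O3 (counting implicit H from valence).
  C: 15 × 12.011 = 180.165
  H: 20 × 1.008 = 20.160
  N: 2 × 14.007 = 28.014
  O: 3 × 15.999 = 47.997
Sum: 15×12.011 + 20×1.008 + 2×14.007 + 3×15.999 = 276.336 → 276.34 g/mol.

276.34 g/mol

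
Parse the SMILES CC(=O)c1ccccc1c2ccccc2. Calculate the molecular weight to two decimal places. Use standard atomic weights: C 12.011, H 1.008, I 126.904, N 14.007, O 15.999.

196.25 g/mol

First, the molecular formula is C14H12O (counting implicit H from valence).
  C: 14 × 12.011 = 168.154
  H: 12 × 1.008 = 12.096
  O: 1 × 15.999 = 15.999
Sum: 14×12.011 + 12×1.008 + 1×15.999 = 196.249 → 196.25 g/mol.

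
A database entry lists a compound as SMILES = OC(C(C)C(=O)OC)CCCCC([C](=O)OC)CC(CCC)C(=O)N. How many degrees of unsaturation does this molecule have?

3

Molecular formula: C18H33NO6.
DoU = (2C + 2 + N − H − X) / 2, where X is the halogen count and O/S are ignored.
    = (2·18 + 2 + 1 − 33 − 0) / 2 = 6 / 2 = 3.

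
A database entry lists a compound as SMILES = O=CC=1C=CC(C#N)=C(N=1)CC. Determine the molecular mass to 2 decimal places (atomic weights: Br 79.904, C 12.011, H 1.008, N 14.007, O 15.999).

First, the molecular formula is C9H8N2O (counting implicit H from valence).
  C: 9 × 12.011 = 108.099
  H: 8 × 1.008 = 8.064
  N: 2 × 14.007 = 28.014
  O: 1 × 15.999 = 15.999
Sum: 9×12.011 + 8×1.008 + 2×14.007 + 1×15.999 = 160.176 → 160.18 g/mol.

160.18 g/mol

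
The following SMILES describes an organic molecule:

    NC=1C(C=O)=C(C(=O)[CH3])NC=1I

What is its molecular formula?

Walk through each heavy atom and fill implicit hydrogens from standard valence (C 4, N 3, O 2, S 2, halogen 1):
  atom 1: N, bond orders sum to 1 (valence 3) → 2 H
  atom 2: C, bond orders sum to 4 (valence 4) → 0 H
  atom 3: C, bond orders sum to 4 (valence 4) → 0 H
  atom 4: C, bond orders sum to 3 (valence 4) → 1 H
  atom 5: O, bond orders sum to 2 (valence 2) → 0 H
  atom 6: C, bond orders sum to 4 (valence 4) → 0 H
  atom 7: C, bond orders sum to 4 (valence 4) → 0 H
  atom 8: O, bond orders sum to 2 (valence 2) → 0 H
  atom 9: C with explicit H count 3
  atom 10: N, bond orders sum to 2 (valence 3) → 1 H
  atom 11: C, bond orders sum to 4 (valence 4) → 0 H
  atom 12: I (halogen, monovalent) → 0 H
Totals → C:7, H:7, I:1, N:2, O:2.

C7H7IN2O2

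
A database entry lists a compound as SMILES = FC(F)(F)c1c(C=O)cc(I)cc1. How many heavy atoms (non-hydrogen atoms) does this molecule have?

Every atom symbol written in the SMILES (organic subset) is one heavy atom; implicit H are not written.
Heavy atoms by element → C:8, F:3, I:1, O:1.
Total: 13.

13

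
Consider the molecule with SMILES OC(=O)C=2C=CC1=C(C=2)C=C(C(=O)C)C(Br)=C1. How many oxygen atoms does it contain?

Scan the SMILES for O atoms (remember two-letter symbols like Cl and Br are single atoms).
Oxygen count: 3.

3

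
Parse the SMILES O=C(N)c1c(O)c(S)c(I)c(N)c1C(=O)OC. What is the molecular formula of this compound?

Walk through each heavy atom and fill implicit hydrogens from standard valence (C 4, N 3, O 2, S 2, halogen 1); for lowercase aromatic atoms, an aromatic c carries 1 H when it has two neighbours and 0 H with three, and aromatic n carries 0 H:
  atom 1: O, bond orders sum to 2 (valence 2) → 0 H
  atom 2: C, bond orders sum to 4 (valence 4) → 0 H
  atom 3: N, bond orders sum to 1 (valence 3) → 2 H
  atom 4: aromatic c, 3 neighbours → 0 H
  atom 5: aromatic c, 3 neighbours → 0 H
  atom 6: O, bond orders sum to 1 (valence 2) → 1 H
  atom 7: aromatic c, 3 neighbours → 0 H
  atom 8: S, bond orders sum to 1 (valence 2) → 1 H
  atom 9: aromatic c, 3 neighbours → 0 H
  atom 10: I (halogen, monovalent) → 0 H
  atom 11: aromatic c, 3 neighbours → 0 H
  atom 12: N, bond orders sum to 1 (valence 3) → 2 H
  atom 13: aromatic c, 3 neighbours → 0 H
  atom 14: C, bond orders sum to 4 (valence 4) → 0 H
  atom 15: O, bond orders sum to 2 (valence 2) → 0 H
  atom 16: O, bond orders sum to 2 (valence 2) → 0 H
  atom 17: C, bond orders sum to 1 (valence 4) → 3 H
Totals → C:9, H:9, I:1, N:2, O:4, S:1.

C9H9IN2O4S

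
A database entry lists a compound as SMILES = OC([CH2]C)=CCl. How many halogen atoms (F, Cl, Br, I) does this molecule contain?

1

Halogen atoms appear at heavy-atom position 6 (1×Cl).
Other groups present: 1 alkene, 1 hydroxyl.
Halogen count: 1.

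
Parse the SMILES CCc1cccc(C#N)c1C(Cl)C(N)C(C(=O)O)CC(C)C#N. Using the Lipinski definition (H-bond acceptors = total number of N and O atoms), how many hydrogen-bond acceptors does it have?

N atoms: 3; O atoms: 2.
Lipinski HBA = 3 + 2 = 5.

5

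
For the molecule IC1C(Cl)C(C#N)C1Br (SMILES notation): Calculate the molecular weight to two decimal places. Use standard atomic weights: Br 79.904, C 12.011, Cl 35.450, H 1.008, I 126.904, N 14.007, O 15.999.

320.35 g/mol

First, the molecular formula is C5H4BrClIN (counting implicit H from valence).
  Br: 1 × 79.904 = 79.904
  C: 5 × 12.011 = 60.055
  Cl: 1 × 35.450 = 35.450
  H: 4 × 1.008 = 4.032
  I: 1 × 126.904 = 126.904
  N: 1 × 14.007 = 14.007
Sum: 1×79.904 + 5×12.011 + 1×35.450 + 4×1.008 + 1×126.904 + 1×14.007 = 320.352 → 320.35 g/mol.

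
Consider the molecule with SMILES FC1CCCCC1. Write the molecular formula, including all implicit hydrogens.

C6H11F

Walk through each heavy atom and fill implicit hydrogens from standard valence (C 4, N 3, O 2, S 2, halogen 1):
  atom 1: F (halogen, monovalent) → 0 H
  atom 2: C, bond orders sum to 3 (valence 4) → 1 H
  atom 3: C, bond orders sum to 2 (valence 4) → 2 H
  atom 4: C, bond orders sum to 2 (valence 4) → 2 H
  atom 5: C, bond orders sum to 2 (valence 4) → 2 H
  atom 6: C, bond orders sum to 2 (valence 4) → 2 H
  atom 7: C, bond orders sum to 2 (valence 4) → 2 H
Totals → C:6, H:11, F:1.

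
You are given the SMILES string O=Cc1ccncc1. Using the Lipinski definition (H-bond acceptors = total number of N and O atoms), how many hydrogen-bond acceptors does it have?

N atoms: 1; O atoms: 1.
Lipinski HBA = 1 + 1 = 2.

2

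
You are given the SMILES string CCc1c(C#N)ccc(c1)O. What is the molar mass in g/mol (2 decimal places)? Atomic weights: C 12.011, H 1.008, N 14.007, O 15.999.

147.18 g/mol

First, the molecular formula is C9H9NO (counting implicit H from valence).
  C: 9 × 12.011 = 108.099
  H: 9 × 1.008 = 9.072
  N: 1 × 14.007 = 14.007
  O: 1 × 15.999 = 15.999
Sum: 9×12.011 + 9×1.008 + 1×14.007 + 1×15.999 = 147.177 → 147.18 g/mol.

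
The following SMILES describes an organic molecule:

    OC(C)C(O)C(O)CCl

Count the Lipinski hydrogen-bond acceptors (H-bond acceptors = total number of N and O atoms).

N atoms: 0; O atoms: 3.
Lipinski HBA = 0 + 3 = 3.

3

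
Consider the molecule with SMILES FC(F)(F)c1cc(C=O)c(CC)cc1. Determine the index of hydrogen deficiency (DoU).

5

Molecular formula: C10H9F3O.
DoU = (2C + 2 + N − H − X) / 2, where X is the halogen count and O/S are ignored.
    = (2·10 + 2 + 0 − 9 − 3) / 2 = 10 / 2 = 5.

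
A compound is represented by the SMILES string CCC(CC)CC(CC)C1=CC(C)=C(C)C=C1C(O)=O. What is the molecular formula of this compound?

Walk through each heavy atom and fill implicit hydrogens from standard valence (C 4, N 3, O 2, S 2, halogen 1):
  atom 1: C, bond orders sum to 1 (valence 4) → 3 H
  atom 2: C, bond orders sum to 2 (valence 4) → 2 H
  atom 3: C, bond orders sum to 3 (valence 4) → 1 H
  atom 4: C, bond orders sum to 2 (valence 4) → 2 H
  atom 5: C, bond orders sum to 1 (valence 4) → 3 H
  atom 6: C, bond orders sum to 2 (valence 4) → 2 H
  atom 7: C, bond orders sum to 3 (valence 4) → 1 H
  atom 8: C, bond orders sum to 2 (valence 4) → 2 H
  atom 9: C, bond orders sum to 1 (valence 4) → 3 H
  atom 10: C, bond orders sum to 4 (valence 4) → 0 H
  atom 11: C, bond orders sum to 3 (valence 4) → 1 H
  atom 12: C, bond orders sum to 4 (valence 4) → 0 H
  atom 13: C, bond orders sum to 1 (valence 4) → 3 H
  atom 14: C, bond orders sum to 4 (valence 4) → 0 H
  atom 15: C, bond orders sum to 1 (valence 4) → 3 H
  atom 16: C, bond orders sum to 3 (valence 4) → 1 H
  atom 17: C, bond orders sum to 4 (valence 4) → 0 H
  atom 18: C, bond orders sum to 4 (valence 4) → 0 H
  atom 19: O, bond orders sum to 1 (valence 2) → 1 H
  atom 20: O, bond orders sum to 2 (valence 2) → 0 H
Totals → C:18, H:28, O:2.
In Hill order: C18H28O2.

C18H28O2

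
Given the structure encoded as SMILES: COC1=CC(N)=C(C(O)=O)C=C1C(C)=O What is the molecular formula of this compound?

C10H11NO4

Walk through each heavy atom and fill implicit hydrogens from standard valence (C 4, N 3, O 2, S 2, halogen 1):
  atom 1: C, bond orders sum to 1 (valence 4) → 3 H
  atom 2: O, bond orders sum to 2 (valence 2) → 0 H
  atom 3: C, bond orders sum to 4 (valence 4) → 0 H
  atom 4: C, bond orders sum to 3 (valence 4) → 1 H
  atom 5: C, bond orders sum to 4 (valence 4) → 0 H
  atom 6: N, bond orders sum to 1 (valence 3) → 2 H
  atom 7: C, bond orders sum to 4 (valence 4) → 0 H
  atom 8: C, bond orders sum to 4 (valence 4) → 0 H
  atom 9: O, bond orders sum to 1 (valence 2) → 1 H
  atom 10: O, bond orders sum to 2 (valence 2) → 0 H
  atom 11: C, bond orders sum to 3 (valence 4) → 1 H
  atom 12: C, bond orders sum to 4 (valence 4) → 0 H
  atom 13: C, bond orders sum to 4 (valence 4) → 0 H
  atom 14: C, bond orders sum to 1 (valence 4) → 3 H
  atom 15: O, bond orders sum to 2 (valence 2) → 0 H
Totals → C:10, H:11, N:1, O:4.
In Hill order: C10H11NO4.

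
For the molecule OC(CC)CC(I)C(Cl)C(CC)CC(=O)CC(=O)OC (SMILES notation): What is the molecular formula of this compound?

C14H24ClIO4

Walk through each heavy atom and fill implicit hydrogens from standard valence (C 4, N 3, O 2, S 2, halogen 1):
  atom 1: O, bond orders sum to 1 (valence 2) → 1 H
  atom 2: C, bond orders sum to 3 (valence 4) → 1 H
  atom 3: C, bond orders sum to 2 (valence 4) → 2 H
  atom 4: C, bond orders sum to 1 (valence 4) → 3 H
  atom 5: C, bond orders sum to 2 (valence 4) → 2 H
  atom 6: C, bond orders sum to 3 (valence 4) → 1 H
  atom 7: I (halogen, monovalent) → 0 H
  atom 8: C, bond orders sum to 3 (valence 4) → 1 H
  atom 9: Cl (halogen, monovalent) → 0 H
  atom 10: C, bond orders sum to 3 (valence 4) → 1 H
  atom 11: C, bond orders sum to 2 (valence 4) → 2 H
  atom 12: C, bond orders sum to 1 (valence 4) → 3 H
  atom 13: C, bond orders sum to 2 (valence 4) → 2 H
  atom 14: C, bond orders sum to 4 (valence 4) → 0 H
  atom 15: O, bond orders sum to 2 (valence 2) → 0 H
  atom 16: C, bond orders sum to 2 (valence 4) → 2 H
  atom 17: C, bond orders sum to 4 (valence 4) → 0 H
  atom 18: O, bond orders sum to 2 (valence 2) → 0 H
  atom 19: O, bond orders sum to 2 (valence 2) → 0 H
  atom 20: C, bond orders sum to 1 (valence 4) → 3 H
Totals → C:14, H:24, Cl:1, I:1, O:4.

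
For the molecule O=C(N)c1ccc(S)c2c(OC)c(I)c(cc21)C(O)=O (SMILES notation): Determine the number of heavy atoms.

Every atom symbol written in the SMILES (organic subset) is one heavy atom; implicit H are not written.
Heavy atoms by element → C:13, I:1, N:1, O:4, S:1.
Total: 20.

20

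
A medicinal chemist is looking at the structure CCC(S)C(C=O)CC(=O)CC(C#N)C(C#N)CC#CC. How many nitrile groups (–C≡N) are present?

2

The nitrile motif appears at heavy-atom positions 13, 16 in the SMILES.
Other groups present: 1 aldehyde, 1 alkyne, 1 ketone, 1 thiol.
Nitrile count: 2.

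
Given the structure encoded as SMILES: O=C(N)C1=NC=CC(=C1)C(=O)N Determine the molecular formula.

Walk through each heavy atom and fill implicit hydrogens from standard valence (C 4, N 3, O 2, S 2, halogen 1):
  atom 1: O, bond orders sum to 2 (valence 2) → 0 H
  atom 2: C, bond orders sum to 4 (valence 4) → 0 H
  atom 3: N, bond orders sum to 1 (valence 3) → 2 H
  atom 4: C, bond orders sum to 4 (valence 4) → 0 H
  atom 5: N, bond orders sum to 3 (valence 3) → 0 H
  atom 6: C, bond orders sum to 3 (valence 4) → 1 H
  atom 7: C, bond orders sum to 3 (valence 4) → 1 H
  atom 8: C, bond orders sum to 4 (valence 4) → 0 H
  atom 9: C, bond orders sum to 3 (valence 4) → 1 H
  atom 10: C, bond orders sum to 4 (valence 4) → 0 H
  atom 11: O, bond orders sum to 2 (valence 2) → 0 H
  atom 12: N, bond orders sum to 1 (valence 3) → 2 H
Totals → C:7, H:7, N:3, O:2.

C7H7N3O2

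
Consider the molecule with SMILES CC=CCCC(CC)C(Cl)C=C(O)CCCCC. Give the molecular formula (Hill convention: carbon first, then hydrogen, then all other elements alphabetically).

Walk through each heavy atom and fill implicit hydrogens from standard valence (C 4, N 3, O 2, S 2, halogen 1):
  atom 1: C, bond orders sum to 1 (valence 4) → 3 H
  atom 2: C, bond orders sum to 3 (valence 4) → 1 H
  atom 3: C, bond orders sum to 3 (valence 4) → 1 H
  atom 4: C, bond orders sum to 2 (valence 4) → 2 H
  atom 5: C, bond orders sum to 2 (valence 4) → 2 H
  atom 6: C, bond orders sum to 3 (valence 4) → 1 H
  atom 7: C, bond orders sum to 2 (valence 4) → 2 H
  atom 8: C, bond orders sum to 1 (valence 4) → 3 H
  atom 9: C, bond orders sum to 3 (valence 4) → 1 H
  atom 10: Cl (halogen, monovalent) → 0 H
  atom 11: C, bond orders sum to 3 (valence 4) → 1 H
  atom 12: C, bond orders sum to 4 (valence 4) → 0 H
  atom 13: O, bond orders sum to 1 (valence 2) → 1 H
  atom 14: C, bond orders sum to 2 (valence 4) → 2 H
  atom 15: C, bond orders sum to 2 (valence 4) → 2 H
  atom 16: C, bond orders sum to 2 (valence 4) → 2 H
  atom 17: C, bond orders sum to 2 (valence 4) → 2 H
  atom 18: C, bond orders sum to 1 (valence 4) → 3 H
Totals → C:16, H:29, Cl:1, O:1.

C16H29ClO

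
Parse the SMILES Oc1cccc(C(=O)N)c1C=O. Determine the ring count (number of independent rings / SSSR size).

1

In SMILES, each pair of matching ring-closure digits denotes one ring-closing bond; the number of such bonds equals the number of independent rings.
Ring-closure bonds here: 1.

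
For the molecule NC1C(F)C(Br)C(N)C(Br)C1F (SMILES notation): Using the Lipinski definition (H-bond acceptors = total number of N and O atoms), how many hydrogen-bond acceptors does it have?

N atoms: 2; O atoms: 0.
Lipinski HBA = 2 + 0 = 2.

2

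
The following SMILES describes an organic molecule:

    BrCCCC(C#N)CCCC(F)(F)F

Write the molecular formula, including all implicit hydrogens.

C9H13BrF3N

Walk through each heavy atom and fill implicit hydrogens from standard valence (C 4, N 3, O 2, S 2, halogen 1):
  atom 1: Br (halogen, monovalent) → 0 H
  atom 2: C, bond orders sum to 2 (valence 4) → 2 H
  atom 3: C, bond orders sum to 2 (valence 4) → 2 H
  atom 4: C, bond orders sum to 2 (valence 4) → 2 H
  atom 5: C, bond orders sum to 3 (valence 4) → 1 H
  atom 6: C, bond orders sum to 4 (valence 4) → 0 H
  atom 7: N, bond orders sum to 3 (valence 3) → 0 H
  atom 8: C, bond orders sum to 2 (valence 4) → 2 H
  atom 9: C, bond orders sum to 2 (valence 4) → 2 H
  atom 10: C, bond orders sum to 2 (valence 4) → 2 H
  atom 11: C, bond orders sum to 4 (valence 4) → 0 H
  atom 12: F (halogen, monovalent) → 0 H
  atom 13: F (halogen, monovalent) → 0 H
  atom 14: F (halogen, monovalent) → 0 H
Totals → C:9, H:13, Br:1, F:3, N:1.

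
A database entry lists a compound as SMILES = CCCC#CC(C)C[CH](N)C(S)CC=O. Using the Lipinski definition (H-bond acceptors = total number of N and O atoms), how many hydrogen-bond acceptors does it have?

2

N atoms: 1; O atoms: 1.
Lipinski HBA = 1 + 1 = 2.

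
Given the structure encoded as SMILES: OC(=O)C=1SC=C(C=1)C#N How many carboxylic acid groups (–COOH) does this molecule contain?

The carboxylic acid motif appears at heavy-atom position 2 in the SMILES.
Other groups present: 1 nitrile.
Carboxylic acid count: 1.

1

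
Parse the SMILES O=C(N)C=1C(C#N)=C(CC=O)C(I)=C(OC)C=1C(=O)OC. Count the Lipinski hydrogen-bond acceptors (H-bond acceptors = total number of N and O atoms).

N atoms: 2; O atoms: 5.
Lipinski HBA = 2 + 5 = 7.

7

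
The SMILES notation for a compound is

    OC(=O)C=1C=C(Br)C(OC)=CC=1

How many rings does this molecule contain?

In SMILES, each pair of matching ring-closure digits denotes one ring-closing bond; the number of such bonds equals the number of independent rings.
Ring-closure bonds here: 1.

1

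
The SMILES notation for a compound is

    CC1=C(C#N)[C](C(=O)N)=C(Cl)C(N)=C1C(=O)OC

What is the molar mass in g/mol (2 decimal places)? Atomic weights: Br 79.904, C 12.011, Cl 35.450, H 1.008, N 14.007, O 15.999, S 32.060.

267.67 g/mol

First, the molecular formula is C11H10ClN3O3 (counting implicit H from valence).
  C: 11 × 12.011 = 132.121
  Cl: 1 × 35.450 = 35.450
  H: 10 × 1.008 = 10.080
  N: 3 × 14.007 = 42.021
  O: 3 × 15.999 = 47.997
Sum: 11×12.011 + 1×35.450 + 10×1.008 + 3×14.007 + 3×15.999 = 267.669 → 267.67 g/mol.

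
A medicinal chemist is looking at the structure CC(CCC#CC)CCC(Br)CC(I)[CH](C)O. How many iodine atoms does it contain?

Scan the SMILES for I atoms (remember two-letter symbols like Cl and Br are single atoms).
Iodine count: 1.

1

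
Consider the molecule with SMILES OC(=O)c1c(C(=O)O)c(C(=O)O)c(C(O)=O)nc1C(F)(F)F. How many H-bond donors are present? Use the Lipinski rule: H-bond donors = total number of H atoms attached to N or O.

Donors: find every N or O and count the H atoms it carries.
  atom 1 (O): bond orders sum to 1 → 1 H
  atom 3 (O): bond orders sum to 2 → 0 H
  atom 7 (O): bond orders sum to 2 → 0 H
  atom 8 (O): bond orders sum to 1 → 1 H
  atom 11 (O): bond orders sum to 2 → 0 H
  atom 12 (O): bond orders sum to 1 → 1 H
  atom 15 (O): bond orders sum to 1 → 1 H
  atom 16 (O): bond orders sum to 2 → 0 H
  atom 17 (N): bond orders sum to 3 → 0 H
Lipinski HBD = 4.

4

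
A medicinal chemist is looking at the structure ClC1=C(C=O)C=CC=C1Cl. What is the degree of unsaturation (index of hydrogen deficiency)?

5

Molecular formula: C7H4Cl2O.
DoU = (2C + 2 + N − H − X) / 2, where X is the halogen count and O/S are ignored.
    = (2·7 + 2 + 0 − 4 − 2) / 2 = 10 / 2 = 5.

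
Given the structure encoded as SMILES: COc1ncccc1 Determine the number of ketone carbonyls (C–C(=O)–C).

Scan the SMILES for the ketone motif — none present.
Groups that are present: 1 ether.

0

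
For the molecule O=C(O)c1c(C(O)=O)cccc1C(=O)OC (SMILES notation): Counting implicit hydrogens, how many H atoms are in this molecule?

8

Walk through each heavy atom and fill implicit hydrogens from standard valence (C 4, N 3, O 2, S 2, halogen 1); for lowercase aromatic atoms, an aromatic c carries 1 H when it has two neighbours and 0 H with three, and aromatic n carries 0 H:
  atom 1: O, bond orders sum to 2 (valence 2) → 0 H
  atom 2: C, bond orders sum to 4 (valence 4) → 0 H
  atom 3: O, bond orders sum to 1 (valence 2) → 1 H
  atom 4: aromatic c, 3 neighbours → 0 H
  atom 5: aromatic c, 3 neighbours → 0 H
  atom 6: C, bond orders sum to 4 (valence 4) → 0 H
  atom 7: O, bond orders sum to 1 (valence 2) → 1 H
  atom 8: O, bond orders sum to 2 (valence 2) → 0 H
  atom 9: aromatic c, 2 neighbours → 1 H
  atom 10: aromatic c, 2 neighbours → 1 H
  atom 11: aromatic c, 2 neighbours → 1 H
  atom 12: aromatic c, 3 neighbours → 0 H
  atom 13: C, bond orders sum to 4 (valence 4) → 0 H
  atom 14: O, bond orders sum to 2 (valence 2) → 0 H
  atom 15: O, bond orders sum to 2 (valence 2) → 0 H
  atom 16: C, bond orders sum to 1 (valence 4) → 3 H
Total hydrogens: 8.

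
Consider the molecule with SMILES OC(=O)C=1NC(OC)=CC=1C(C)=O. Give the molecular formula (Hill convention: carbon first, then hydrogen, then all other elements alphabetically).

Walk through each heavy atom and fill implicit hydrogens from standard valence (C 4, N 3, O 2, S 2, halogen 1):
  atom 1: O, bond orders sum to 1 (valence 2) → 1 H
  atom 2: C, bond orders sum to 4 (valence 4) → 0 H
  atom 3: O, bond orders sum to 2 (valence 2) → 0 H
  atom 4: C, bond orders sum to 4 (valence 4) → 0 H
  atom 5: N, bond orders sum to 2 (valence 3) → 1 H
  atom 6: C, bond orders sum to 4 (valence 4) → 0 H
  atom 7: O, bond orders sum to 2 (valence 2) → 0 H
  atom 8: C, bond orders sum to 1 (valence 4) → 3 H
  atom 9: C, bond orders sum to 3 (valence 4) → 1 H
  atom 10: C, bond orders sum to 4 (valence 4) → 0 H
  atom 11: C, bond orders sum to 4 (valence 4) → 0 H
  atom 12: C, bond orders sum to 1 (valence 4) → 3 H
  atom 13: O, bond orders sum to 2 (valence 2) → 0 H
Totals → C:8, H:9, N:1, O:4.
In Hill order: C8H9NO4.

C8H9NO4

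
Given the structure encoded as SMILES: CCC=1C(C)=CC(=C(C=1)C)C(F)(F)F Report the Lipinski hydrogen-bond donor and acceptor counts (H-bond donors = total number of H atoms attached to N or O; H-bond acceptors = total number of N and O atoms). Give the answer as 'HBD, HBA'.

Donors: find every N or O and count the H atoms it carries.
  (no N or O atoms present)
Lipinski HBD = 0.
Acceptors: N atoms = 0, O atoms = 0 → HBA = 0.

0, 0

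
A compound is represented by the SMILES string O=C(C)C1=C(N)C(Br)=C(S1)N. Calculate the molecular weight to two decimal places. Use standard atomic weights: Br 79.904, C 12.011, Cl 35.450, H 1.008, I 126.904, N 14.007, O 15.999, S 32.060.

First, the molecular formula is C6H7BrN2OS (counting implicit H from valence).
  Br: 1 × 79.904 = 79.904
  C: 6 × 12.011 = 72.066
  H: 7 × 1.008 = 7.056
  N: 2 × 14.007 = 28.014
  O: 1 × 15.999 = 15.999
  S: 1 × 32.060 = 32.060
Sum: 1×79.904 + 6×12.011 + 7×1.008 + 2×14.007 + 1×15.999 + 1×32.060 = 235.099 → 235.10 g/mol.

235.10 g/mol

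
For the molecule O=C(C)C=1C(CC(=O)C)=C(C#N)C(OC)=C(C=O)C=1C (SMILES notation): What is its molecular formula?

C15H15NO4

Walk through each heavy atom and fill implicit hydrogens from standard valence (C 4, N 3, O 2, S 2, halogen 1):
  atom 1: O, bond orders sum to 2 (valence 2) → 0 H
  atom 2: C, bond orders sum to 4 (valence 4) → 0 H
  atom 3: C, bond orders sum to 1 (valence 4) → 3 H
  atom 4: C, bond orders sum to 4 (valence 4) → 0 H
  atom 5: C, bond orders sum to 4 (valence 4) → 0 H
  atom 6: C, bond orders sum to 2 (valence 4) → 2 H
  atom 7: C, bond orders sum to 4 (valence 4) → 0 H
  atom 8: O, bond orders sum to 2 (valence 2) → 0 H
  atom 9: C, bond orders sum to 1 (valence 4) → 3 H
  atom 10: C, bond orders sum to 4 (valence 4) → 0 H
  atom 11: C, bond orders sum to 4 (valence 4) → 0 H
  atom 12: N, bond orders sum to 3 (valence 3) → 0 H
  atom 13: C, bond orders sum to 4 (valence 4) → 0 H
  atom 14: O, bond orders sum to 2 (valence 2) → 0 H
  atom 15: C, bond orders sum to 1 (valence 4) → 3 H
  atom 16: C, bond orders sum to 4 (valence 4) → 0 H
  atom 17: C, bond orders sum to 3 (valence 4) → 1 H
  atom 18: O, bond orders sum to 2 (valence 2) → 0 H
  atom 19: C, bond orders sum to 4 (valence 4) → 0 H
  atom 20: C, bond orders sum to 1 (valence 4) → 3 H
Totals → C:15, H:15, N:1, O:4.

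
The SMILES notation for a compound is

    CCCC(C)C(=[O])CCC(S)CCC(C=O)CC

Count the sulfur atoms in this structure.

Scan the SMILES for S atoms (remember two-letter symbols like Cl and Br are single atoms).
Sulfur count: 1.

1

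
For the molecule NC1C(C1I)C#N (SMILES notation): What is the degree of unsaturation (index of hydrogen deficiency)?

3

Molecular formula: C4H5IN2.
DoU = (2C + 2 + N − H − X) / 2, where X is the halogen count and O/S are ignored.
    = (2·4 + 2 + 2 − 5 − 1) / 2 = 6 / 2 = 3.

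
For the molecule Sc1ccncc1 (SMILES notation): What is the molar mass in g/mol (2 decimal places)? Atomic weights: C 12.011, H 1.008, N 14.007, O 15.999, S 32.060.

111.16 g/mol

First, the molecular formula is C5H5NS (counting implicit H from valence).
  C: 5 × 12.011 = 60.055
  H: 5 × 1.008 = 5.040
  N: 1 × 14.007 = 14.007
  S: 1 × 32.060 = 32.060
Sum: 5×12.011 + 5×1.008 + 1×14.007 + 1×32.060 = 111.162 → 111.16 g/mol.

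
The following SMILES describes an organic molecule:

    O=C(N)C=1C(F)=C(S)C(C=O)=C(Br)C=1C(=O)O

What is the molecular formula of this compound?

Walk through each heavy atom and fill implicit hydrogens from standard valence (C 4, N 3, O 2, S 2, halogen 1):
  atom 1: O, bond orders sum to 2 (valence 2) → 0 H
  atom 2: C, bond orders sum to 4 (valence 4) → 0 H
  atom 3: N, bond orders sum to 1 (valence 3) → 2 H
  atom 4: C, bond orders sum to 4 (valence 4) → 0 H
  atom 5: C, bond orders sum to 4 (valence 4) → 0 H
  atom 6: F (halogen, monovalent) → 0 H
  atom 7: C, bond orders sum to 4 (valence 4) → 0 H
  atom 8: S, bond orders sum to 1 (valence 2) → 1 H
  atom 9: C, bond orders sum to 4 (valence 4) → 0 H
  atom 10: C, bond orders sum to 3 (valence 4) → 1 H
  atom 11: O, bond orders sum to 2 (valence 2) → 0 H
  atom 12: C, bond orders sum to 4 (valence 4) → 0 H
  atom 13: Br (halogen, monovalent) → 0 H
  atom 14: C, bond orders sum to 4 (valence 4) → 0 H
  atom 15: C, bond orders sum to 4 (valence 4) → 0 H
  atom 16: O, bond orders sum to 2 (valence 2) → 0 H
  atom 17: O, bond orders sum to 1 (valence 2) → 1 H
Totals → C:9, H:5, Br:1, F:1, N:1, O:4, S:1.

C9H5BrFNO4S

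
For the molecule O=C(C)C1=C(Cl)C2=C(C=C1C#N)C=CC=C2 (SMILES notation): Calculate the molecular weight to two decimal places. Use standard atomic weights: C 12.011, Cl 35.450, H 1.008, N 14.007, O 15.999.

First, the molecular formula is C13H8ClNO (counting implicit H from valence).
  C: 13 × 12.011 = 156.143
  Cl: 1 × 35.450 = 35.450
  H: 8 × 1.008 = 8.064
  N: 1 × 14.007 = 14.007
  O: 1 × 15.999 = 15.999
Sum: 13×12.011 + 1×35.450 + 8×1.008 + 1×14.007 + 1×15.999 = 229.663 → 229.66 g/mol.

229.66 g/mol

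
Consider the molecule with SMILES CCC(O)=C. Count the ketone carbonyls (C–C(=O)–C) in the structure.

Scan the SMILES for the ketone motif — none present.
Groups that are present: 1 alkene, 1 hydroxyl.

0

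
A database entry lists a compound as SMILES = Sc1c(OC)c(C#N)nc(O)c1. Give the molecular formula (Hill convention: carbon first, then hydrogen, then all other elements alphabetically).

C7H6N2O2S

Walk through each heavy atom and fill implicit hydrogens from standard valence (C 4, N 3, O 2, S 2, halogen 1); for lowercase aromatic atoms, an aromatic c carries 1 H when it has two neighbours and 0 H with three, and aromatic n carries 0 H:
  atom 1: S, bond orders sum to 1 (valence 2) → 1 H
  atom 2: aromatic c, 3 neighbours → 0 H
  atom 3: aromatic c, 3 neighbours → 0 H
  atom 4: O, bond orders sum to 2 (valence 2) → 0 H
  atom 5: C, bond orders sum to 1 (valence 4) → 3 H
  atom 6: aromatic c, 3 neighbours → 0 H
  atom 7: C, bond orders sum to 4 (valence 4) → 0 H
  atom 8: N, bond orders sum to 3 (valence 3) → 0 H
  atom 9: aromatic n, 2 neighbours → 0 H
  atom 10: aromatic c, 3 neighbours → 0 H
  atom 11: O, bond orders sum to 1 (valence 2) → 1 H
  atom 12: aromatic c, 2 neighbours → 1 H
Totals → C:7, H:6, N:2, O:2, S:1.
In Hill order: C7H6N2O2S.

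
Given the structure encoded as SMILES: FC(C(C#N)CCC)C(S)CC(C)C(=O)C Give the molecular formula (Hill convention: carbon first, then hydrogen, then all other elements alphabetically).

Walk through each heavy atom and fill implicit hydrogens from standard valence (C 4, N 3, O 2, S 2, halogen 1):
  atom 1: F (halogen, monovalent) → 0 H
  atom 2: C, bond orders sum to 3 (valence 4) → 1 H
  atom 3: C, bond orders sum to 3 (valence 4) → 1 H
  atom 4: C, bond orders sum to 4 (valence 4) → 0 H
  atom 5: N, bond orders sum to 3 (valence 3) → 0 H
  atom 6: C, bond orders sum to 2 (valence 4) → 2 H
  atom 7: C, bond orders sum to 2 (valence 4) → 2 H
  atom 8: C, bond orders sum to 1 (valence 4) → 3 H
  atom 9: C, bond orders sum to 3 (valence 4) → 1 H
  atom 10: S, bond orders sum to 1 (valence 2) → 1 H
  atom 11: C, bond orders sum to 2 (valence 4) → 2 H
  atom 12: C, bond orders sum to 3 (valence 4) → 1 H
  atom 13: C, bond orders sum to 1 (valence 4) → 3 H
  atom 14: C, bond orders sum to 4 (valence 4) → 0 H
  atom 15: O, bond orders sum to 2 (valence 2) → 0 H
  atom 16: C, bond orders sum to 1 (valence 4) → 3 H
Totals → C:12, H:20, F:1, N:1, O:1, S:1.
In Hill order: C12H20FNOS.

C12H20FNOS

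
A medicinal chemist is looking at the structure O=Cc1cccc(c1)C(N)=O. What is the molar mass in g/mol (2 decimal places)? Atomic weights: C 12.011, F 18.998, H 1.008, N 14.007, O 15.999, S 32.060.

First, the molecular formula is C8H7NO2 (counting implicit H from valence).
  C: 8 × 12.011 = 96.088
  H: 7 × 1.008 = 7.056
  N: 1 × 14.007 = 14.007
  O: 2 × 15.999 = 31.998
Sum: 8×12.011 + 7×1.008 + 1×14.007 + 2×15.999 = 149.149 → 149.15 g/mol.

149.15 g/mol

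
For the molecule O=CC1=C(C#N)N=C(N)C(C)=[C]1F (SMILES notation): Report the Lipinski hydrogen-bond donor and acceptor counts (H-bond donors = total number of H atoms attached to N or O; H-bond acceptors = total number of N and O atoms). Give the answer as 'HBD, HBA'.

2, 4

Donors: find every N or O and count the H atoms it carries.
  atom 1 (O): bond orders sum to 2 → 0 H
  atom 6 (N): bond orders sum to 3 → 0 H
  atom 7 (N): bond orders sum to 3 → 0 H
  atom 9 (N): bond orders sum to 1 → 2 H
Lipinski HBD = 2.
Acceptors: N atoms = 3, O atoms = 1 → HBA = 4.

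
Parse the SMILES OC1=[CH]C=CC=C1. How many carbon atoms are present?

Count every carbon token in the SMILES (each C, including those in ring-closure positions and inside branches).
Carbon count: 6.

6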